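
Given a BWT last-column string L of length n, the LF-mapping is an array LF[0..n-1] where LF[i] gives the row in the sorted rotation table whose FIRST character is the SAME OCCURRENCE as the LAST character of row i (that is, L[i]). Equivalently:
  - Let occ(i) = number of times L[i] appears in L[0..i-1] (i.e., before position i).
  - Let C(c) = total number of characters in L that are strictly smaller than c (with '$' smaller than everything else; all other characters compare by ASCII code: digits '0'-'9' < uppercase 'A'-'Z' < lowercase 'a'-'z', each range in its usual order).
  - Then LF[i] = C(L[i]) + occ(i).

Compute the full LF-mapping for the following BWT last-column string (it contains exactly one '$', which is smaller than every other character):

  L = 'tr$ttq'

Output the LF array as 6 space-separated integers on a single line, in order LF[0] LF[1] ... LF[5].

Char counts: '$':1, 'q':1, 'r':1, 't':3
C (first-col start): C('$')=0, C('q')=1, C('r')=2, C('t')=3
L[0]='t': occ=0, LF[0]=C('t')+0=3+0=3
L[1]='r': occ=0, LF[1]=C('r')+0=2+0=2
L[2]='$': occ=0, LF[2]=C('$')+0=0+0=0
L[3]='t': occ=1, LF[3]=C('t')+1=3+1=4
L[4]='t': occ=2, LF[4]=C('t')+2=3+2=5
L[5]='q': occ=0, LF[5]=C('q')+0=1+0=1

Answer: 3 2 0 4 5 1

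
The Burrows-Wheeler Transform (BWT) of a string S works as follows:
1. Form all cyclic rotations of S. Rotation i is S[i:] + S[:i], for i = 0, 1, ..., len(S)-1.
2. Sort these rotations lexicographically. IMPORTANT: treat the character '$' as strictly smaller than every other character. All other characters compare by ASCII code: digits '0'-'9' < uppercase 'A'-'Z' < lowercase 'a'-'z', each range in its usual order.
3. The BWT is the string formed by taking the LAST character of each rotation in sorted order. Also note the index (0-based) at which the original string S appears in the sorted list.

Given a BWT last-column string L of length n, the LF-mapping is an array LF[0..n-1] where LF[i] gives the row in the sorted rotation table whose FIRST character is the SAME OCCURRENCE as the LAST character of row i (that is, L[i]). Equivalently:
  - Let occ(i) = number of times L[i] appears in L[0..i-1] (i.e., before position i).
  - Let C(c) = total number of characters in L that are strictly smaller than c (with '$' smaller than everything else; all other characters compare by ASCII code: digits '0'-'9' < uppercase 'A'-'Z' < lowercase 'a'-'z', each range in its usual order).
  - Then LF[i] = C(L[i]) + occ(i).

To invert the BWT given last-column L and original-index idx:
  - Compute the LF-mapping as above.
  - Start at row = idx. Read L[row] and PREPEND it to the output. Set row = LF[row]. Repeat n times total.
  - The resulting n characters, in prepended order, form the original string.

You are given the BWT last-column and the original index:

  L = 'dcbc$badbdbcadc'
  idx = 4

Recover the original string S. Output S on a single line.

LF mapping: 11 7 3 8 0 4 1 12 5 13 6 9 2 14 10
Walk LF starting at row 4, prepending L[row]:
  step 1: row=4, L[4]='$', prepend. Next row=LF[4]=0
  step 2: row=0, L[0]='d', prepend. Next row=LF[0]=11
  step 3: row=11, L[11]='c', prepend. Next row=LF[11]=9
  step 4: row=9, L[9]='d', prepend. Next row=LF[9]=13
  step 5: row=13, L[13]='d', prepend. Next row=LF[13]=14
  step 6: row=14, L[14]='c', prepend. Next row=LF[14]=10
  step 7: row=10, L[10]='b', prepend. Next row=LF[10]=6
  step 8: row=6, L[6]='a', prepend. Next row=LF[6]=1
  step 9: row=1, L[1]='c', prepend. Next row=LF[1]=7
  step 10: row=7, L[7]='d', prepend. Next row=LF[7]=12
  step 11: row=12, L[12]='a', prepend. Next row=LF[12]=2
  step 12: row=2, L[2]='b', prepend. Next row=LF[2]=3
  step 13: row=3, L[3]='c', prepend. Next row=LF[3]=8
  step 14: row=8, L[8]='b', prepend. Next row=LF[8]=5
  step 15: row=5, L[5]='b', prepend. Next row=LF[5]=4
Reversed output: bbcbadcabcddcd$

Answer: bbcbadcabcddcd$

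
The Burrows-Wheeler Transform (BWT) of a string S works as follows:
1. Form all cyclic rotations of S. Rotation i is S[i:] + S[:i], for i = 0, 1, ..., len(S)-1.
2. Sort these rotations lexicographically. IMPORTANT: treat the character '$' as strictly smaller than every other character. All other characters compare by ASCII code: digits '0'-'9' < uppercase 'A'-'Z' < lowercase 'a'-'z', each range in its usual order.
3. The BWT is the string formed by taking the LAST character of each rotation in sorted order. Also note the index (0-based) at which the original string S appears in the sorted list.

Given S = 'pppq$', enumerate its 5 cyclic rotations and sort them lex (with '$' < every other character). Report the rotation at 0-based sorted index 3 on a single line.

All 5 rotations (rotation i = S[i:]+S[:i]):
  rot[0] = pppq$
  rot[1] = ppq$p
  rot[2] = pq$pp
  rot[3] = q$ppp
  rot[4] = $pppq
Sorted (with $ < everything):
  sorted[0] = $pppq
  sorted[1] = pppq$
  sorted[2] = ppq$p
  sorted[3] = pq$pp
  sorted[4] = q$ppp
sorted[3] = pq$pp

Answer: pq$pp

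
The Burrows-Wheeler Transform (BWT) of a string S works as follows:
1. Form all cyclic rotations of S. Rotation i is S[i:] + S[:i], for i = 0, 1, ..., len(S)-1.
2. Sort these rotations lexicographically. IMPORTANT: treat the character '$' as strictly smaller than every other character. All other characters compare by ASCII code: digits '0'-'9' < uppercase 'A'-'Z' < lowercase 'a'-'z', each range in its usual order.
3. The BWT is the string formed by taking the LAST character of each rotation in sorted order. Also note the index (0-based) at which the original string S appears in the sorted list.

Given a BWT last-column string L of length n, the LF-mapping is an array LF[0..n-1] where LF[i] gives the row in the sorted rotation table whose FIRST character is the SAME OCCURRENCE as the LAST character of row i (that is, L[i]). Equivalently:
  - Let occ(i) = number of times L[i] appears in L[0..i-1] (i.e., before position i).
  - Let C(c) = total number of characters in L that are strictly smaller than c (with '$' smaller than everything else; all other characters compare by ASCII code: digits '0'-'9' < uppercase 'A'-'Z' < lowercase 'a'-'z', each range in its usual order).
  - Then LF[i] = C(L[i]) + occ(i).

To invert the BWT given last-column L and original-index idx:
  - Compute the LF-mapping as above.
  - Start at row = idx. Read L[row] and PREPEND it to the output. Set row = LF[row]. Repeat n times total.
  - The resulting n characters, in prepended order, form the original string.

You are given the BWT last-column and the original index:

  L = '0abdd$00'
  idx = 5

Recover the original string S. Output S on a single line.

Answer: b0d0da0$

Derivation:
LF mapping: 1 4 5 6 7 0 2 3
Walk LF starting at row 5, prepending L[row]:
  step 1: row=5, L[5]='$', prepend. Next row=LF[5]=0
  step 2: row=0, L[0]='0', prepend. Next row=LF[0]=1
  step 3: row=1, L[1]='a', prepend. Next row=LF[1]=4
  step 4: row=4, L[4]='d', prepend. Next row=LF[4]=7
  step 5: row=7, L[7]='0', prepend. Next row=LF[7]=3
  step 6: row=3, L[3]='d', prepend. Next row=LF[3]=6
  step 7: row=6, L[6]='0', prepend. Next row=LF[6]=2
  step 8: row=2, L[2]='b', prepend. Next row=LF[2]=5
Reversed output: b0d0da0$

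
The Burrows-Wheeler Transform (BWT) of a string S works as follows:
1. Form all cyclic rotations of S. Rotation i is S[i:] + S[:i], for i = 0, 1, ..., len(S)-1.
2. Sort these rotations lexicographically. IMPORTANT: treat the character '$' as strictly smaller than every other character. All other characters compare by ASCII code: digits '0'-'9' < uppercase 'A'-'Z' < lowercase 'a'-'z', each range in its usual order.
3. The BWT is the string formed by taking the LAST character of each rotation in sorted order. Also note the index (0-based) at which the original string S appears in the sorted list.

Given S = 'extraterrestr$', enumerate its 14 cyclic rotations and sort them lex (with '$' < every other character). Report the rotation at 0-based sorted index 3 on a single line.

Answer: estr$extraterr

Derivation:
All 14 rotations (rotation i = S[i:]+S[:i]):
  rot[0] = extraterrestr$
  rot[1] = xtraterrestr$e
  rot[2] = traterrestr$ex
  rot[3] = raterrestr$ext
  rot[4] = aterrestr$extr
  rot[5] = terrestr$extra
  rot[6] = errestr$extrat
  rot[7] = rrestr$extrate
  rot[8] = restr$extrater
  rot[9] = estr$extraterr
  rot[10] = str$extraterre
  rot[11] = tr$extraterres
  rot[12] = r$extraterrest
  rot[13] = $extraterrestr
Sorted (with $ < everything):
  sorted[0] = $extraterrestr
  sorted[1] = aterrestr$extr
  sorted[2] = errestr$extrat
  sorted[3] = estr$extraterr
  sorted[4] = extraterrestr$
  sorted[5] = r$extraterrest
  sorted[6] = raterrestr$ext
  sorted[7] = restr$extrater
  sorted[8] = rrestr$extrate
  sorted[9] = str$extraterre
  sorted[10] = terrestr$extra
  sorted[11] = tr$extraterres
  sorted[12] = traterrestr$ex
  sorted[13] = xtraterrestr$e
sorted[3] = estr$extraterr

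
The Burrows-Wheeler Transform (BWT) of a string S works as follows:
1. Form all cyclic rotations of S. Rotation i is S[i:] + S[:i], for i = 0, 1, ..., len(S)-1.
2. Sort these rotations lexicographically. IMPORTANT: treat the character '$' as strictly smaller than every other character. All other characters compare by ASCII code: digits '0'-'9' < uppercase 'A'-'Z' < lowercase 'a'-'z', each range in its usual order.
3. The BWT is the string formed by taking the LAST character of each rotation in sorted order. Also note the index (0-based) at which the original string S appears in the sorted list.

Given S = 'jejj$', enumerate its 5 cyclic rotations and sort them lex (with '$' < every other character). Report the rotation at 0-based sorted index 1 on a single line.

All 5 rotations (rotation i = S[i:]+S[:i]):
  rot[0] = jejj$
  rot[1] = ejj$j
  rot[2] = jj$je
  rot[3] = j$jej
  rot[4] = $jejj
Sorted (with $ < everything):
  sorted[0] = $jejj
  sorted[1] = ejj$j
  sorted[2] = j$jej
  sorted[3] = jejj$
  sorted[4] = jj$je
sorted[1] = ejj$j

Answer: ejj$j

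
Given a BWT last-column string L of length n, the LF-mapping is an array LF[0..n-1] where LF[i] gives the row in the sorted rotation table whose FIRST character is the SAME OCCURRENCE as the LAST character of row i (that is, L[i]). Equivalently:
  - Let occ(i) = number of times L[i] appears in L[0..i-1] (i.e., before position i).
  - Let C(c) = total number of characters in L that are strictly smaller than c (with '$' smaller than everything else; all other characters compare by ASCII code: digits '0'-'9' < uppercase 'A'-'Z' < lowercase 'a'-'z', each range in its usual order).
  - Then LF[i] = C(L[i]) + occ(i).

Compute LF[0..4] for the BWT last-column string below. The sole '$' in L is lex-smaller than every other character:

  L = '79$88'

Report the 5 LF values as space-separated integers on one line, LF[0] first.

Char counts: '$':1, '7':1, '8':2, '9':1
C (first-col start): C('$')=0, C('7')=1, C('8')=2, C('9')=4
L[0]='7': occ=0, LF[0]=C('7')+0=1+0=1
L[1]='9': occ=0, LF[1]=C('9')+0=4+0=4
L[2]='$': occ=0, LF[2]=C('$')+0=0+0=0
L[3]='8': occ=0, LF[3]=C('8')+0=2+0=2
L[4]='8': occ=1, LF[4]=C('8')+1=2+1=3

Answer: 1 4 0 2 3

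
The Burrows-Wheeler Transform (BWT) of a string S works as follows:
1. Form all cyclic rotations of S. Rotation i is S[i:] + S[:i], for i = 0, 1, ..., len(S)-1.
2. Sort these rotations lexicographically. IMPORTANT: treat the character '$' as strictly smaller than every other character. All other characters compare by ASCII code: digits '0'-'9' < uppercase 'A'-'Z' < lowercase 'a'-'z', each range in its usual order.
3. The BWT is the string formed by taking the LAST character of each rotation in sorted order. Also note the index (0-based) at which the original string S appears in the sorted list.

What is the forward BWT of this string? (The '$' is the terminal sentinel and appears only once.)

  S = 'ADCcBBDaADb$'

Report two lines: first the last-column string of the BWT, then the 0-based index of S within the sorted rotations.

Answer: b$acBDABADDC
1

Derivation:
All 12 rotations (rotation i = S[i:]+S[:i]):
  rot[0] = ADCcBBDaADb$
  rot[1] = DCcBBDaADb$A
  rot[2] = CcBBDaADb$AD
  rot[3] = cBBDaADb$ADC
  rot[4] = BBDaADb$ADCc
  rot[5] = BDaADb$ADCcB
  rot[6] = DaADb$ADCcBB
  rot[7] = aADb$ADCcBBD
  rot[8] = ADb$ADCcBBDa
  rot[9] = Db$ADCcBBDaA
  rot[10] = b$ADCcBBDaAD
  rot[11] = $ADCcBBDaADb
Sorted (with $ < everything):
  sorted[0] = $ADCcBBDaADb  (last char: 'b')
  sorted[1] = ADCcBBDaADb$  (last char: '$')
  sorted[2] = ADb$ADCcBBDa  (last char: 'a')
  sorted[3] = BBDaADb$ADCc  (last char: 'c')
  sorted[4] = BDaADb$ADCcB  (last char: 'B')
  sorted[5] = CcBBDaADb$AD  (last char: 'D')
  sorted[6] = DCcBBDaADb$A  (last char: 'A')
  sorted[7] = DaADb$ADCcBB  (last char: 'B')
  sorted[8] = Db$ADCcBBDaA  (last char: 'A')
  sorted[9] = aADb$ADCcBBD  (last char: 'D')
  sorted[10] = b$ADCcBBDaAD  (last char: 'D')
  sorted[11] = cBBDaADb$ADC  (last char: 'C')
Last column: b$acBDABADDC
Original string S is at sorted index 1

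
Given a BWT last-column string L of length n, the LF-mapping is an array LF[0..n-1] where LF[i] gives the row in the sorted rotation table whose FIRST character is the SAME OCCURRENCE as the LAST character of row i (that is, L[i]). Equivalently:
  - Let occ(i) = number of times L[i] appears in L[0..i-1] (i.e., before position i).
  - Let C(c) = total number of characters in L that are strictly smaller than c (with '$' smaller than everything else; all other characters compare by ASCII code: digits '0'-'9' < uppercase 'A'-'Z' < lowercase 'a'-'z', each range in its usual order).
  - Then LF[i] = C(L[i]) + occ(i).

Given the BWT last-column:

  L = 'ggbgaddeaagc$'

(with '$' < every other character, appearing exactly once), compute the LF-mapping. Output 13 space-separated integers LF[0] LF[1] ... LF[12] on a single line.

Answer: 9 10 4 11 1 6 7 8 2 3 12 5 0

Derivation:
Char counts: '$':1, 'a':3, 'b':1, 'c':1, 'd':2, 'e':1, 'g':4
C (first-col start): C('$')=0, C('a')=1, C('b')=4, C('c')=5, C('d')=6, C('e')=8, C('g')=9
L[0]='g': occ=0, LF[0]=C('g')+0=9+0=9
L[1]='g': occ=1, LF[1]=C('g')+1=9+1=10
L[2]='b': occ=0, LF[2]=C('b')+0=4+0=4
L[3]='g': occ=2, LF[3]=C('g')+2=9+2=11
L[4]='a': occ=0, LF[4]=C('a')+0=1+0=1
L[5]='d': occ=0, LF[5]=C('d')+0=6+0=6
L[6]='d': occ=1, LF[6]=C('d')+1=6+1=7
L[7]='e': occ=0, LF[7]=C('e')+0=8+0=8
L[8]='a': occ=1, LF[8]=C('a')+1=1+1=2
L[9]='a': occ=2, LF[9]=C('a')+2=1+2=3
L[10]='g': occ=3, LF[10]=C('g')+3=9+3=12
L[11]='c': occ=0, LF[11]=C('c')+0=5+0=5
L[12]='$': occ=0, LF[12]=C('$')+0=0+0=0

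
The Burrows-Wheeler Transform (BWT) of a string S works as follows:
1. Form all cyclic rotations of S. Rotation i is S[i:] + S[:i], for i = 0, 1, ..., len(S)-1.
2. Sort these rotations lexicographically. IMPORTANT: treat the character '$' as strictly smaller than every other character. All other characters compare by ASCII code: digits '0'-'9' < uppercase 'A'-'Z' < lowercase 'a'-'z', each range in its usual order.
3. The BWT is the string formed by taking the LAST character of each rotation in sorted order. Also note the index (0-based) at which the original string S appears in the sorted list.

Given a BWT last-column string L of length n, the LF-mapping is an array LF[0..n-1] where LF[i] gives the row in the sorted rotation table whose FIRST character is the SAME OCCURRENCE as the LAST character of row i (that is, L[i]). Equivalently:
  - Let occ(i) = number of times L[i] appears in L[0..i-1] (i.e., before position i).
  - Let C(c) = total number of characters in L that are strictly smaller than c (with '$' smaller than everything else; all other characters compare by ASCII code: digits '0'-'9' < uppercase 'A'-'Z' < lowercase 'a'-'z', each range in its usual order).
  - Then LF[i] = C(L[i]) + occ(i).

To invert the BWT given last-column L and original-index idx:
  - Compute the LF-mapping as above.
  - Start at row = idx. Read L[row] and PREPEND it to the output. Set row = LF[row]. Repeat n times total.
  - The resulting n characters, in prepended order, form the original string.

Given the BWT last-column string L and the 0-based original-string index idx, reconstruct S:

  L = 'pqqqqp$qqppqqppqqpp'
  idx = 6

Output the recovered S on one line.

Answer: pqpqqqpqppqpqqqpqp$

Derivation:
LF mapping: 1 9 10 11 12 2 0 13 14 3 4 15 16 5 6 17 18 7 8
Walk LF starting at row 6, prepending L[row]:
  step 1: row=6, L[6]='$', prepend. Next row=LF[6]=0
  step 2: row=0, L[0]='p', prepend. Next row=LF[0]=1
  step 3: row=1, L[1]='q', prepend. Next row=LF[1]=9
  step 4: row=9, L[9]='p', prepend. Next row=LF[9]=3
  step 5: row=3, L[3]='q', prepend. Next row=LF[3]=11
  step 6: row=11, L[11]='q', prepend. Next row=LF[11]=15
  step 7: row=15, L[15]='q', prepend. Next row=LF[15]=17
  step 8: row=17, L[17]='p', prepend. Next row=LF[17]=7
  step 9: row=7, L[7]='q', prepend. Next row=LF[7]=13
  step 10: row=13, L[13]='p', prepend. Next row=LF[13]=5
  step 11: row=5, L[5]='p', prepend. Next row=LF[5]=2
  step 12: row=2, L[2]='q', prepend. Next row=LF[2]=10
  step 13: row=10, L[10]='p', prepend. Next row=LF[10]=4
  step 14: row=4, L[4]='q', prepend. Next row=LF[4]=12
  step 15: row=12, L[12]='q', prepend. Next row=LF[12]=16
  step 16: row=16, L[16]='q', prepend. Next row=LF[16]=18
  step 17: row=18, L[18]='p', prepend. Next row=LF[18]=8
  step 18: row=8, L[8]='q', prepend. Next row=LF[8]=14
  step 19: row=14, L[14]='p', prepend. Next row=LF[14]=6
Reversed output: pqpqqqpqppqpqqqpqp$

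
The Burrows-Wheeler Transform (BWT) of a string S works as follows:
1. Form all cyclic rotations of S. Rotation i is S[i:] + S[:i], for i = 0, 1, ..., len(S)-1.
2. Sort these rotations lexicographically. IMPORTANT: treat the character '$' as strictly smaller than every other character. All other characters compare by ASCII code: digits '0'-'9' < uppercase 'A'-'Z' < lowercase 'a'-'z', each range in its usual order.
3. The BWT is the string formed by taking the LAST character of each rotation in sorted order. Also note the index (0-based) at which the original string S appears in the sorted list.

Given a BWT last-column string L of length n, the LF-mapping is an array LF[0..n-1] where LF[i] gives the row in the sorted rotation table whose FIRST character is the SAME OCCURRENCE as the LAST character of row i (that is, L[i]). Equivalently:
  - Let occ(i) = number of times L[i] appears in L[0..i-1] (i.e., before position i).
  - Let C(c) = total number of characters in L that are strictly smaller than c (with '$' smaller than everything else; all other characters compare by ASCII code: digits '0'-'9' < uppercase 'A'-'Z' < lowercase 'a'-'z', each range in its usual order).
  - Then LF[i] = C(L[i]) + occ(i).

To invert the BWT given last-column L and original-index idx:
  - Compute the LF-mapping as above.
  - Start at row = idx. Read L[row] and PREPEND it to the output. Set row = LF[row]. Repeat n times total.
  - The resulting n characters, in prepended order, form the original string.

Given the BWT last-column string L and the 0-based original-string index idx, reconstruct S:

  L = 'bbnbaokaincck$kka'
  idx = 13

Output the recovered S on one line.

Answer: knickknackbaobab$

Derivation:
LF mapping: 4 5 14 6 1 16 10 2 9 15 7 8 11 0 12 13 3
Walk LF starting at row 13, prepending L[row]:
  step 1: row=13, L[13]='$', prepend. Next row=LF[13]=0
  step 2: row=0, L[0]='b', prepend. Next row=LF[0]=4
  step 3: row=4, L[4]='a', prepend. Next row=LF[4]=1
  step 4: row=1, L[1]='b', prepend. Next row=LF[1]=5
  step 5: row=5, L[5]='o', prepend. Next row=LF[5]=16
  step 6: row=16, L[16]='a', prepend. Next row=LF[16]=3
  step 7: row=3, L[3]='b', prepend. Next row=LF[3]=6
  step 8: row=6, L[6]='k', prepend. Next row=LF[6]=10
  step 9: row=10, L[10]='c', prepend. Next row=LF[10]=7
  step 10: row=7, L[7]='a', prepend. Next row=LF[7]=2
  step 11: row=2, L[2]='n', prepend. Next row=LF[2]=14
  step 12: row=14, L[14]='k', prepend. Next row=LF[14]=12
  step 13: row=12, L[12]='k', prepend. Next row=LF[12]=11
  step 14: row=11, L[11]='c', prepend. Next row=LF[11]=8
  step 15: row=8, L[8]='i', prepend. Next row=LF[8]=9
  step 16: row=9, L[9]='n', prepend. Next row=LF[9]=15
  step 17: row=15, L[15]='k', prepend. Next row=LF[15]=13
Reversed output: knickknackbaobab$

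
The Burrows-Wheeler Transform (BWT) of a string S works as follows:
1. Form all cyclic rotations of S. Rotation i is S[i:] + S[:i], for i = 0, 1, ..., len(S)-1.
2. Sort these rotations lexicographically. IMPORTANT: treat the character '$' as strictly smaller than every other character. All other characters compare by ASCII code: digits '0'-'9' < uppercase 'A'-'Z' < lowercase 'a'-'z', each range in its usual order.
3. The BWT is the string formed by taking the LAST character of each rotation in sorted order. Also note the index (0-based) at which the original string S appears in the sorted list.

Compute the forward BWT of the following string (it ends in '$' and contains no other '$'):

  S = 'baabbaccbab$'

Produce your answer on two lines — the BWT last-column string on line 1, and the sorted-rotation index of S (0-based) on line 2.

All 12 rotations (rotation i = S[i:]+S[:i]):
  rot[0] = baabbaccbab$
  rot[1] = aabbaccbab$b
  rot[2] = abbaccbab$ba
  rot[3] = bbaccbab$baa
  rot[4] = baccbab$baab
  rot[5] = accbab$baabb
  rot[6] = ccbab$baabba
  rot[7] = cbab$baabbac
  rot[8] = bab$baabbacc
  rot[9] = ab$baabbaccb
  rot[10] = b$baabbaccba
  rot[11] = $baabbaccbab
Sorted (with $ < everything):
  sorted[0] = $baabbaccbab  (last char: 'b')
  sorted[1] = aabbaccbab$b  (last char: 'b')
  sorted[2] = ab$baabbaccb  (last char: 'b')
  sorted[3] = abbaccbab$ba  (last char: 'a')
  sorted[4] = accbab$baabb  (last char: 'b')
  sorted[5] = b$baabbaccba  (last char: 'a')
  sorted[6] = baabbaccbab$  (last char: '$')
  sorted[7] = bab$baabbacc  (last char: 'c')
  sorted[8] = baccbab$baab  (last char: 'b')
  sorted[9] = bbaccbab$baa  (last char: 'a')
  sorted[10] = cbab$baabbac  (last char: 'c')
  sorted[11] = ccbab$baabba  (last char: 'a')
Last column: bbbaba$cbaca
Original string S is at sorted index 6

Answer: bbbaba$cbaca
6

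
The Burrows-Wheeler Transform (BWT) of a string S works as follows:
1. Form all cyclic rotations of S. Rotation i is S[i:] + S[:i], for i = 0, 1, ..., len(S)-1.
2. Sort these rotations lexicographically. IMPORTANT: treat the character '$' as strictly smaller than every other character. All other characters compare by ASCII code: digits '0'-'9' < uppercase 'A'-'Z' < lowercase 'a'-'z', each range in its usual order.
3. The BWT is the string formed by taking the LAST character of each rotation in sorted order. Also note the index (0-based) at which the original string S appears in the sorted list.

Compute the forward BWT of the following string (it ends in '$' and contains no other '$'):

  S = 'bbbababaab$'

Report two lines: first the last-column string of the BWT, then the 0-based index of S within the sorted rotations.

Answer: bbabbaaabb$
10

Derivation:
All 11 rotations (rotation i = S[i:]+S[:i]):
  rot[0] = bbbababaab$
  rot[1] = bbababaab$b
  rot[2] = bababaab$bb
  rot[3] = ababaab$bbb
  rot[4] = babaab$bbba
  rot[5] = abaab$bbbab
  rot[6] = baab$bbbaba
  rot[7] = aab$bbbabab
  rot[8] = ab$bbbababa
  rot[9] = b$bbbababaa
  rot[10] = $bbbababaab
Sorted (with $ < everything):
  sorted[0] = $bbbababaab  (last char: 'b')
  sorted[1] = aab$bbbabab  (last char: 'b')
  sorted[2] = ab$bbbababa  (last char: 'a')
  sorted[3] = abaab$bbbab  (last char: 'b')
  sorted[4] = ababaab$bbb  (last char: 'b')
  sorted[5] = b$bbbababaa  (last char: 'a')
  sorted[6] = baab$bbbaba  (last char: 'a')
  sorted[7] = babaab$bbba  (last char: 'a')
  sorted[8] = bababaab$bb  (last char: 'b')
  sorted[9] = bbababaab$b  (last char: 'b')
  sorted[10] = bbbababaab$  (last char: '$')
Last column: bbabbaaabb$
Original string S is at sorted index 10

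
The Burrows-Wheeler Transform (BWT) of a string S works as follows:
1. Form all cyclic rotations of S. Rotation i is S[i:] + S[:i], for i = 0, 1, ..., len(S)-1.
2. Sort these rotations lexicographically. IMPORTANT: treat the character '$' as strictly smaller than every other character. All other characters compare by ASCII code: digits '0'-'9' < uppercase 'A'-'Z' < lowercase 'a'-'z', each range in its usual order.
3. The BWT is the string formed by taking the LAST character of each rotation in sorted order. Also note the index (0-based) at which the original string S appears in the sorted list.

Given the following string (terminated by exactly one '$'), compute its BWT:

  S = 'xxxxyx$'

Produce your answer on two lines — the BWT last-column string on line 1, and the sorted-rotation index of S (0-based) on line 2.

Answer: xy$xxxx
2

Derivation:
All 7 rotations (rotation i = S[i:]+S[:i]):
  rot[0] = xxxxyx$
  rot[1] = xxxyx$x
  rot[2] = xxyx$xx
  rot[3] = xyx$xxx
  rot[4] = yx$xxxx
  rot[5] = x$xxxxy
  rot[6] = $xxxxyx
Sorted (with $ < everything):
  sorted[0] = $xxxxyx  (last char: 'x')
  sorted[1] = x$xxxxy  (last char: 'y')
  sorted[2] = xxxxyx$  (last char: '$')
  sorted[3] = xxxyx$x  (last char: 'x')
  sorted[4] = xxyx$xx  (last char: 'x')
  sorted[5] = xyx$xxx  (last char: 'x')
  sorted[6] = yx$xxxx  (last char: 'x')
Last column: xy$xxxx
Original string S is at sorted index 2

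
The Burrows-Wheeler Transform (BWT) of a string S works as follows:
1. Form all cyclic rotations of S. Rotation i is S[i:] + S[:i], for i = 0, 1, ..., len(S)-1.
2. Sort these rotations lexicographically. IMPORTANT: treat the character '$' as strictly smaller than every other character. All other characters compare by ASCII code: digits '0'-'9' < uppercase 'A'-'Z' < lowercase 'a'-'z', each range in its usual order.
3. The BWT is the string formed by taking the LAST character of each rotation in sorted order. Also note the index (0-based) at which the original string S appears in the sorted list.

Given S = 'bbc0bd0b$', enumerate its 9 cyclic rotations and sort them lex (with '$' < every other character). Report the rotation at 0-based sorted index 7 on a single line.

Answer: c0bd0b$bb

Derivation:
All 9 rotations (rotation i = S[i:]+S[:i]):
  rot[0] = bbc0bd0b$
  rot[1] = bc0bd0b$b
  rot[2] = c0bd0b$bb
  rot[3] = 0bd0b$bbc
  rot[4] = bd0b$bbc0
  rot[5] = d0b$bbc0b
  rot[6] = 0b$bbc0bd
  rot[7] = b$bbc0bd0
  rot[8] = $bbc0bd0b
Sorted (with $ < everything):
  sorted[0] = $bbc0bd0b
  sorted[1] = 0b$bbc0bd
  sorted[2] = 0bd0b$bbc
  sorted[3] = b$bbc0bd0
  sorted[4] = bbc0bd0b$
  sorted[5] = bc0bd0b$b
  sorted[6] = bd0b$bbc0
  sorted[7] = c0bd0b$bb
  sorted[8] = d0b$bbc0b
sorted[7] = c0bd0b$bb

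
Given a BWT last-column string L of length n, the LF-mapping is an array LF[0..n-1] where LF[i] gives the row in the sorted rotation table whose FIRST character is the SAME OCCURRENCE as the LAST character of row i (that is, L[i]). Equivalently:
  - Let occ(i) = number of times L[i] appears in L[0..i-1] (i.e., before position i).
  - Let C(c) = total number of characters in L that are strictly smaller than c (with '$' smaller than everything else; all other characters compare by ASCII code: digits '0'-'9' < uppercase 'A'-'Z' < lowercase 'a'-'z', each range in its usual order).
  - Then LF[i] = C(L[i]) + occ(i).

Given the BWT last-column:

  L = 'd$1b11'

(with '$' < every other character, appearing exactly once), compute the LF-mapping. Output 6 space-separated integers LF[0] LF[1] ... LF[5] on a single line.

Char counts: '$':1, '1':3, 'b':1, 'd':1
C (first-col start): C('$')=0, C('1')=1, C('b')=4, C('d')=5
L[0]='d': occ=0, LF[0]=C('d')+0=5+0=5
L[1]='$': occ=0, LF[1]=C('$')+0=0+0=0
L[2]='1': occ=0, LF[2]=C('1')+0=1+0=1
L[3]='b': occ=0, LF[3]=C('b')+0=4+0=4
L[4]='1': occ=1, LF[4]=C('1')+1=1+1=2
L[5]='1': occ=2, LF[5]=C('1')+2=1+2=3

Answer: 5 0 1 4 2 3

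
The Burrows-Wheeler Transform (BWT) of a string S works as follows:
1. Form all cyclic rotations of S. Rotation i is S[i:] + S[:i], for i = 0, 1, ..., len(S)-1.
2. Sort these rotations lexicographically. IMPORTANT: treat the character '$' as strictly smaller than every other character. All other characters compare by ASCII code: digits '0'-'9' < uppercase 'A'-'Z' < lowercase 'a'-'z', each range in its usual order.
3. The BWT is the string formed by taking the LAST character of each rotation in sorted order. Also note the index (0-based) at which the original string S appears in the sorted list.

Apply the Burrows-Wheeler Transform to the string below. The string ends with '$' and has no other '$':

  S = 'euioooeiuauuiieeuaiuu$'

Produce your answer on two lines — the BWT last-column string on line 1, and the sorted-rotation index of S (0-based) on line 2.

Answer: uuuioe$iuueaooiueiueia
6

Derivation:
All 22 rotations (rotation i = S[i:]+S[:i]):
  rot[0] = euioooeiuauuiieeuaiuu$
  rot[1] = uioooeiuauuiieeuaiuu$e
  rot[2] = ioooeiuauuiieeuaiuu$eu
  rot[3] = oooeiuauuiieeuaiuu$eui
  rot[4] = ooeiuauuiieeuaiuu$euio
  rot[5] = oeiuauuiieeuaiuu$euioo
  rot[6] = eiuauuiieeuaiuu$euiooo
  rot[7] = iuauuiieeuaiuu$euioooe
  rot[8] = uauuiieeuaiuu$euioooei
  rot[9] = auuiieeuaiuu$euioooeiu
  rot[10] = uuiieeuaiuu$euioooeiua
  rot[11] = uiieeuaiuu$euioooeiuau
  rot[12] = iieeuaiuu$euioooeiuauu
  rot[13] = ieeuaiuu$euioooeiuauui
  rot[14] = eeuaiuu$euioooeiuauuii
  rot[15] = euaiuu$euioooeiuauuiie
  rot[16] = uaiuu$euioooeiuauuiiee
  rot[17] = aiuu$euioooeiuauuiieeu
  rot[18] = iuu$euioooeiuauuiieeua
  rot[19] = uu$euioooeiuauuiieeuai
  rot[20] = u$euioooeiuauuiieeuaiu
  rot[21] = $euioooeiuauuiieeuaiuu
Sorted (with $ < everything):
  sorted[0] = $euioooeiuauuiieeuaiuu  (last char: 'u')
  sorted[1] = aiuu$euioooeiuauuiieeu  (last char: 'u')
  sorted[2] = auuiieeuaiuu$euioooeiu  (last char: 'u')
  sorted[3] = eeuaiuu$euioooeiuauuii  (last char: 'i')
  sorted[4] = eiuauuiieeuaiuu$euiooo  (last char: 'o')
  sorted[5] = euaiuu$euioooeiuauuiie  (last char: 'e')
  sorted[6] = euioooeiuauuiieeuaiuu$  (last char: '$')
  sorted[7] = ieeuaiuu$euioooeiuauui  (last char: 'i')
  sorted[8] = iieeuaiuu$euioooeiuauu  (last char: 'u')
  sorted[9] = ioooeiuauuiieeuaiuu$eu  (last char: 'u')
  sorted[10] = iuauuiieeuaiuu$euioooe  (last char: 'e')
  sorted[11] = iuu$euioooeiuauuiieeua  (last char: 'a')
  sorted[12] = oeiuauuiieeuaiuu$euioo  (last char: 'o')
  sorted[13] = ooeiuauuiieeuaiuu$euio  (last char: 'o')
  sorted[14] = oooeiuauuiieeuaiuu$eui  (last char: 'i')
  sorted[15] = u$euioooeiuauuiieeuaiu  (last char: 'u')
  sorted[16] = uaiuu$euioooeiuauuiiee  (last char: 'e')
  sorted[17] = uauuiieeuaiuu$euioooei  (last char: 'i')
  sorted[18] = uiieeuaiuu$euioooeiuau  (last char: 'u')
  sorted[19] = uioooeiuauuiieeuaiuu$e  (last char: 'e')
  sorted[20] = uu$euioooeiuauuiieeuai  (last char: 'i')
  sorted[21] = uuiieeuaiuu$euioooeiua  (last char: 'a')
Last column: uuuioe$iuueaooiueiueia
Original string S is at sorted index 6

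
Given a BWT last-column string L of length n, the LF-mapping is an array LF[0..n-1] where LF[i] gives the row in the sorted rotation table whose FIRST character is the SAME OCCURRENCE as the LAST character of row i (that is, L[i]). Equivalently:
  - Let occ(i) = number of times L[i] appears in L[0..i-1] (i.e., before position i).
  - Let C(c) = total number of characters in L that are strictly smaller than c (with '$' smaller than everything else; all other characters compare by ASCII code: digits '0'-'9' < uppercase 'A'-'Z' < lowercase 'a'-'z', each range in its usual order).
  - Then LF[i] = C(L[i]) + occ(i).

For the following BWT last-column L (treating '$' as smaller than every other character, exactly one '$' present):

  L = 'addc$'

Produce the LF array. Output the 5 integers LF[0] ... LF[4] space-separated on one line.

Answer: 1 3 4 2 0

Derivation:
Char counts: '$':1, 'a':1, 'c':1, 'd':2
C (first-col start): C('$')=0, C('a')=1, C('c')=2, C('d')=3
L[0]='a': occ=0, LF[0]=C('a')+0=1+0=1
L[1]='d': occ=0, LF[1]=C('d')+0=3+0=3
L[2]='d': occ=1, LF[2]=C('d')+1=3+1=4
L[3]='c': occ=0, LF[3]=C('c')+0=2+0=2
L[4]='$': occ=0, LF[4]=C('$')+0=0+0=0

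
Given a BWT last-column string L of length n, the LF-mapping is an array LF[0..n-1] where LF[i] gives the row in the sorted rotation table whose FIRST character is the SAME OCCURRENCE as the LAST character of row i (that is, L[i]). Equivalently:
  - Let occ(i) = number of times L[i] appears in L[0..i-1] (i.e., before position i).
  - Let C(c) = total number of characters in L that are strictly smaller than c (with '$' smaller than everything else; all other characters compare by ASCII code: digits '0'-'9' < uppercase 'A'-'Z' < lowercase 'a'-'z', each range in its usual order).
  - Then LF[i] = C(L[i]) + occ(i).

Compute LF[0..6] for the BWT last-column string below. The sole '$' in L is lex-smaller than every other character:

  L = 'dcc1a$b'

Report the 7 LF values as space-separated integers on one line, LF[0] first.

Char counts: '$':1, '1':1, 'a':1, 'b':1, 'c':2, 'd':1
C (first-col start): C('$')=0, C('1')=1, C('a')=2, C('b')=3, C('c')=4, C('d')=6
L[0]='d': occ=0, LF[0]=C('d')+0=6+0=6
L[1]='c': occ=0, LF[1]=C('c')+0=4+0=4
L[2]='c': occ=1, LF[2]=C('c')+1=4+1=5
L[3]='1': occ=0, LF[3]=C('1')+0=1+0=1
L[4]='a': occ=0, LF[4]=C('a')+0=2+0=2
L[5]='$': occ=0, LF[5]=C('$')+0=0+0=0
L[6]='b': occ=0, LF[6]=C('b')+0=3+0=3

Answer: 6 4 5 1 2 0 3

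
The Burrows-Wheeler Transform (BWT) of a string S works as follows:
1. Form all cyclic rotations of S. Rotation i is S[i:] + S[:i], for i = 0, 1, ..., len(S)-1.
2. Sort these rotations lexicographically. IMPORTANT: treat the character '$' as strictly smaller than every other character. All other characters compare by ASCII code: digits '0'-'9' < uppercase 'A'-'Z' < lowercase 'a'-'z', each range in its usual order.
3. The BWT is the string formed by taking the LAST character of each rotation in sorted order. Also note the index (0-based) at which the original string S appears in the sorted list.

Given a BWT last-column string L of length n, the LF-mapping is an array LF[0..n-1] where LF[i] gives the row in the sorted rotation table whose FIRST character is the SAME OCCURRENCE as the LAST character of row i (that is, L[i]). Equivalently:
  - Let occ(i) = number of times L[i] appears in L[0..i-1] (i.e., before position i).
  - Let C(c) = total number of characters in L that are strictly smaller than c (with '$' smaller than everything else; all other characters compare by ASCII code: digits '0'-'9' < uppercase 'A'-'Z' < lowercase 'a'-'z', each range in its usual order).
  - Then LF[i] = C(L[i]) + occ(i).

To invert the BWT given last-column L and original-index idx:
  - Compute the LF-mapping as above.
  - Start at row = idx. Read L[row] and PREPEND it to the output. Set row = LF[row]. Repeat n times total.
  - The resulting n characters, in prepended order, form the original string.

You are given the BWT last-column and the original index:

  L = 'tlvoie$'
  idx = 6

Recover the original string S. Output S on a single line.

Answer: violet$

Derivation:
LF mapping: 5 3 6 4 2 1 0
Walk LF starting at row 6, prepending L[row]:
  step 1: row=6, L[6]='$', prepend. Next row=LF[6]=0
  step 2: row=0, L[0]='t', prepend. Next row=LF[0]=5
  step 3: row=5, L[5]='e', prepend. Next row=LF[5]=1
  step 4: row=1, L[1]='l', prepend. Next row=LF[1]=3
  step 5: row=3, L[3]='o', prepend. Next row=LF[3]=4
  step 6: row=4, L[4]='i', prepend. Next row=LF[4]=2
  step 7: row=2, L[2]='v', prepend. Next row=LF[2]=6
Reversed output: violet$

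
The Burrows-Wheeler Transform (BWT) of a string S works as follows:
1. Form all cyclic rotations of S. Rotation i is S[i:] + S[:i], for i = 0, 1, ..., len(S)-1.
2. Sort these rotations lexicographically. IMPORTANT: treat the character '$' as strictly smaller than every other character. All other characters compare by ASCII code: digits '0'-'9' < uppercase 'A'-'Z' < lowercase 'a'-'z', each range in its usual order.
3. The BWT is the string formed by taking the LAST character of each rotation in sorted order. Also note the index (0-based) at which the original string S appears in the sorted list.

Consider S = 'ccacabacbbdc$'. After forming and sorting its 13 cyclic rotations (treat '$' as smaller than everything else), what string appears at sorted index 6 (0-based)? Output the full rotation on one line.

All 13 rotations (rotation i = S[i:]+S[:i]):
  rot[0] = ccacabacbbdc$
  rot[1] = cacabacbbdc$c
  rot[2] = acabacbbdc$cc
  rot[3] = cabacbbdc$cca
  rot[4] = abacbbdc$ccac
  rot[5] = bacbbdc$ccaca
  rot[6] = acbbdc$ccacab
  rot[7] = cbbdc$ccacaba
  rot[8] = bbdc$ccacabac
  rot[9] = bdc$ccacabacb
  rot[10] = dc$ccacabacbb
  rot[11] = c$ccacabacbbd
  rot[12] = $ccacabacbbdc
Sorted (with $ < everything):
  sorted[0] = $ccacabacbbdc
  sorted[1] = abacbbdc$ccac
  sorted[2] = acabacbbdc$cc
  sorted[3] = acbbdc$ccacab
  sorted[4] = bacbbdc$ccaca
  sorted[5] = bbdc$ccacabac
  sorted[6] = bdc$ccacabacb
  sorted[7] = c$ccacabacbbd
  sorted[8] = cabacbbdc$cca
  sorted[9] = cacabacbbdc$c
  sorted[10] = cbbdc$ccacaba
  sorted[11] = ccacabacbbdc$
  sorted[12] = dc$ccacabacbb
sorted[6] = bdc$ccacabacb

Answer: bdc$ccacabacb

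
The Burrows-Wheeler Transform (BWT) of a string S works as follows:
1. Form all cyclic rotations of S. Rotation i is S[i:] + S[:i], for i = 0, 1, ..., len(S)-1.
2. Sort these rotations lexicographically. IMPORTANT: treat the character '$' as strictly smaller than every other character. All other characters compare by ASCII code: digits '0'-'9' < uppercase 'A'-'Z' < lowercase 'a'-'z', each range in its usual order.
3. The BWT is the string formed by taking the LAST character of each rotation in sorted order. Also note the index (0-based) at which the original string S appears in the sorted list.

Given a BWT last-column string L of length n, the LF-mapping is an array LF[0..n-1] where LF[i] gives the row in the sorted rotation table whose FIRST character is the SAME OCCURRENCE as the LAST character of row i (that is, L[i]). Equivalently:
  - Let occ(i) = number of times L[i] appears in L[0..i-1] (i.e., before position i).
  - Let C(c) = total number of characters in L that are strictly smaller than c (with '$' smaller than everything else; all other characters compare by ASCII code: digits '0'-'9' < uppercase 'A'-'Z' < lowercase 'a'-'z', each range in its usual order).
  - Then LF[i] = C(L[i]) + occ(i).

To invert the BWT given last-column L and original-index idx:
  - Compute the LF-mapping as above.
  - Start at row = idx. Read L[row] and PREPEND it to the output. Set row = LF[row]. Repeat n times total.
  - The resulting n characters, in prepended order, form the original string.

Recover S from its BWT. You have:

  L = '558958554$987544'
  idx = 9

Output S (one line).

LF mapping: 4 5 11 14 6 12 7 8 1 0 15 13 10 9 2 3
Walk LF starting at row 9, prepending L[row]:
  step 1: row=9, L[9]='$', prepend. Next row=LF[9]=0
  step 2: row=0, L[0]='5', prepend. Next row=LF[0]=4
  step 3: row=4, L[4]='5', prepend. Next row=LF[4]=6
  step 4: row=6, L[6]='5', prepend. Next row=LF[6]=7
  step 5: row=7, L[7]='5', prepend. Next row=LF[7]=8
  step 6: row=8, L[8]='4', prepend. Next row=LF[8]=1
  step 7: row=1, L[1]='5', prepend. Next row=LF[1]=5
  step 8: row=5, L[5]='8', prepend. Next row=LF[5]=12
  step 9: row=12, L[12]='7', prepend. Next row=LF[12]=10
  step 10: row=10, L[10]='9', prepend. Next row=LF[10]=15
  step 11: row=15, L[15]='4', prepend. Next row=LF[15]=3
  step 12: row=3, L[3]='9', prepend. Next row=LF[3]=14
  step 13: row=14, L[14]='4', prepend. Next row=LF[14]=2
  step 14: row=2, L[2]='8', prepend. Next row=LF[2]=11
  step 15: row=11, L[11]='8', prepend. Next row=LF[11]=13
  step 16: row=13, L[13]='5', prepend. Next row=LF[13]=9
Reversed output: 588494978545555$

Answer: 588494978545555$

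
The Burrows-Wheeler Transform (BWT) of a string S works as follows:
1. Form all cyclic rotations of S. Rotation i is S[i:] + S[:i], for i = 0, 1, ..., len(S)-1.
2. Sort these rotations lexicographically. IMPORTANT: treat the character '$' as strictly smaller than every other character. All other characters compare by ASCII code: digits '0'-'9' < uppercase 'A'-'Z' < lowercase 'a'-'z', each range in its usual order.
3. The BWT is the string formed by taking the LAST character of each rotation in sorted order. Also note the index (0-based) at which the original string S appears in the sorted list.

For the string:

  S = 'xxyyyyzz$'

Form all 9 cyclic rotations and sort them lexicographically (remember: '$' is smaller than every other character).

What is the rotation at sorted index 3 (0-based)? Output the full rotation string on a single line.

Answer: yyyyzz$xx

Derivation:
All 9 rotations (rotation i = S[i:]+S[:i]):
  rot[0] = xxyyyyzz$
  rot[1] = xyyyyzz$x
  rot[2] = yyyyzz$xx
  rot[3] = yyyzz$xxy
  rot[4] = yyzz$xxyy
  rot[5] = yzz$xxyyy
  rot[6] = zz$xxyyyy
  rot[7] = z$xxyyyyz
  rot[8] = $xxyyyyzz
Sorted (with $ < everything):
  sorted[0] = $xxyyyyzz
  sorted[1] = xxyyyyzz$
  sorted[2] = xyyyyzz$x
  sorted[3] = yyyyzz$xx
  sorted[4] = yyyzz$xxy
  sorted[5] = yyzz$xxyy
  sorted[6] = yzz$xxyyy
  sorted[7] = z$xxyyyyz
  sorted[8] = zz$xxyyyy
sorted[3] = yyyyzz$xx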